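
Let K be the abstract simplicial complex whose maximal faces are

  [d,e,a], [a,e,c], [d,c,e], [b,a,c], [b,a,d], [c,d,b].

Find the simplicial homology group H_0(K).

Order the vertices as a < b < c < d < e. Listing each simplex with vertices in this order, K has dimension 2 with simplices:

  0-simplices (5): a, b, c, d, e
  1-simplices (9): ab, ac, ad, ae, bc, bd, cd, ce, de
  2-simplices (6): abc, abd, ace, ade, bcd, cde

giving chain groups C_0 ≅ Z^5, C_1 ≅ Z^9, C_2 ≅ Z^6.

The boundary map ∂_1: C_1 → C_0 is given by ∂[p,q] = [q] − [p]. For instance
  ∂ac = c − a.
The resulting 5×9 matrix has rank 4, and its Smith normal form has invariant factors (1,1,1,1).

∂_2: C_2 → C_1 maps a triangle to the signed sum of its edges. For instance
  ∂ade = de − ae + ad,
  ∂abc = bc − ac + ab.
The 9×6 boundary matrix has rank 5 and Smith normal form diag(1,1,1,1,1).

Now H_k = ker ∂_k / im ∂_{k+1}, so:

  H_0: rank C_0 − rank ∂_1 = 5 − 4 = 1, and the invariant factors of ∂_1 are all 1, so H_0 = Z.

(K is a triangulation of the 2-sphere S^2.)

H_0 = Z.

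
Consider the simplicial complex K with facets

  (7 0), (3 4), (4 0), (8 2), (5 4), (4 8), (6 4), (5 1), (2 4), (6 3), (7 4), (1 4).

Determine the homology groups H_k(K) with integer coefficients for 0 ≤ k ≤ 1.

We work with the vertex ordering 0 < 1 < 2 < 3 < 4 < 5 < 6 < 7 < 8. The simplices of K, each written with vertices in increasing order, are:

  0-simplices (9): [0], [1], [2], [3], [4], [5], [6], [7], [8]
  1-simplices (12): [0,4], [0,7], [1,4], [1,5], [2,4], [2,8], [3,4], [3,6], [4,5], [4,6], [4,7], [4,8]

so the chain groups are C_0 ≅ Z^9, C_1 ≅ Z^12.

The boundary map ∂_1: C_1 → C_0 is given by ∂[p,q] = [q] − [p]. For instance
  ∂[2,8] = [8] − [2].
The 9×12 boundary matrix has rank 8 and Smith normal form diag(1,1,1,1,1,1,1,1).

From H_k ≅ ker(∂_k) / im(∂_{k+1}) we obtain:

  H_0: rank C_0 − rank ∂_1 = 9 − 8 = 1, and the invariant factors of ∂_1 are all 1, so H_0 ≅ Z.
  H_1: rank ker ∂_1 − rank ∂_2 = (12 − 8) − 0 = 4, and there is no ∂_2, so H_1 ≅ Z^4.

H_0 ≅ Z,  H_1 ≅ Z^4.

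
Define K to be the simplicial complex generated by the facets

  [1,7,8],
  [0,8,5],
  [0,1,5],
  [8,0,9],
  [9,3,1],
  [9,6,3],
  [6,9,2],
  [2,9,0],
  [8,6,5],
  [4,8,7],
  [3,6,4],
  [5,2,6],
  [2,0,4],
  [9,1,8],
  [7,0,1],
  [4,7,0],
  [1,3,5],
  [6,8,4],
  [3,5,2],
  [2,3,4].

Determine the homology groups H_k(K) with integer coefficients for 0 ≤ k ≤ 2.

Fix the vertex order 0 < 1 < 2 < 3 < 4 < 5 < 6 < 7 < 8 < 9 and write every simplex with vertices in increasing order. Then dim K = 2 and the simplices of K are:

  0-simplices (10): [0], [1], [2], [3], [4], [5], [6], [7], [8], [9]
  1-simplices (30): (30 of them)
  2-simplices (20): (20 of them)

giving chain groups C_0 ≅ Z^10, C_1 ≅ Z^30, C_2 ≅ Z^20.

Boundary ∂_1: C_1 → C_0 sends each edge [p,q] (with p < q) to q − p. For instance
  ∂[2,4] = [4] − [2].
This gives a 10×30 integer matrix of rank 9; reducing to Smith normal form yields diagonal entries (1,1,1,1,1,1,1,1,1).

Boundary ∂_2: C_2 → C_1 acts by ∂[p,q,r] = [q,r] − [p,r] + [p,q]. For instance
  ∂[0,2,9] = [2,9] − [0,9] + [0,2],
  ∂[4,7,8] = [7,8] − [4,8] + [4,7].
The 30×20 boundary matrix has rank 20 and Smith normal form diag(1,1,1,1,1,1,1,1,1,1,1,1,1,1,1,1,1,1,1,2).

Reading off H_k = ker ∂_k / im ∂_{k+1}:

  H_0: rank C_0 − rank ∂_1 = 10 − 9 = 1, and the invariant factors of ∂_1 are all 1, so H_0 ≅ Z.
  H_1: rank ker ∂_1 − rank ∂_2 = (30 − 9) − 20 = 1, and ∂_2 has invariant factor 2 > 1, so H_1 ≅ Z ⊕ Z/2.
  H_2: rank ker ∂_2 − rank ∂_3 = (20 − 20) − 0 = 0, and there is no ∂_3, so H_2 ≅ 0.

As a check, the Euler characteristic is 10 − 30 + 20 = 0, which agrees with 1 − 1 + 0 = 0.
(K is a triangulation of the Klein bottle.)

H_0 ≅ Z,  H_1 ≅ Z ⊕ Z/2,  H_2 = 0.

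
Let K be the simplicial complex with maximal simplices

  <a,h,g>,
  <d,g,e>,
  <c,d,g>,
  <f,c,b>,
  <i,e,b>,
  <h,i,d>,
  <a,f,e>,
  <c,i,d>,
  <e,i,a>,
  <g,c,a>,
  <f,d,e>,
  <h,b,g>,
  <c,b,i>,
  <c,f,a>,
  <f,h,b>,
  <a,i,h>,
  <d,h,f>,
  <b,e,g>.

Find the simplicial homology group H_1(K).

H_1 = Z^2.

We work with the vertex ordering a < b < c < d < e < f < g < h < i. The simplices of K, each written with vertices in increasing order, are:

  0-simplices (9): a, b, c, d, e, f, g, h, i
  1-simplices (27): ac, ae, af, ag, ah, ai, bc, be, bf, bg, bh, bi, cd, cf, cg, ci, de, df, dg, dh, di, ef, eg, ei, fh, gh, hi
  2-simplices (18): acf, acg, aef, aei, agh, ahi, bcf, bci, beg, bei, bfh, bgh, cdg, cdi, def, deg, dfh, dhi

giving chain groups C_0 ≅ Z^9, C_1 ≅ Z^27, C_2 ≅ Z^18.

∂_1: C_1 → C_0 is given by ∂[p,q] = [q] − [p].
As a 9×27 matrix over Z this has rank 8, with invariant factors (1,1,1,1,1,1,1,1).

Boundary ∂_2: C_2 → C_1 sends each 2-simplex [p,q,r] to [q,r] − [p,r] + [p,q]. For instance
  ∂bei = ei − bi + be,
  ∂aei = ei − ai + ae.
The 27×18 boundary matrix has rank 17 and Smith normal form diag(1,1,1,1,1,1,1,1,1,1,1,1,1,1,1,1,1).

Now H_k = ker ∂_k / im ∂_{k+1}, so:

  H_1: rank ker ∂_1 − rank ∂_2 = (27 − 8) − 17 = 2, and the invariant factors of ∂_2 are all 1, so H_1 = Z^2.

(K is a triangulation of the torus T^2.)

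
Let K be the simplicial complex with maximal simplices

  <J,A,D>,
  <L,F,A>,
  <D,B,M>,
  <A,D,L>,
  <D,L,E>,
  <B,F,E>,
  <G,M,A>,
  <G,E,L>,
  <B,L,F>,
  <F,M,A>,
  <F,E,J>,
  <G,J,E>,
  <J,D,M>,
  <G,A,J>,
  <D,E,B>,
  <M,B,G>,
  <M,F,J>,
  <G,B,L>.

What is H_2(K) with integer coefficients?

H_2 ≅ 0.

Take the total order A < B < D < E < F < G < J < L < M on the vertex set. Then K (dimension 2) consists of the simplices:

  0-simplices (9): A, B, D, E, F, G, J, L, M
  1-simplices (27): AD, AF, AG, AJ, AL, AM, BD, BE, BF, BG, BL, BM, DE, DJ, DL, DM, EF, EG, EJ, EL, FJ, FL, FM, GJ, GL, GM, JM
  2-simplices (18): ADJ, ADL, AFL, AFM, AGJ, AGM, BDE, BDM, BEF, BFL, BGL, BGM, DEL, DJM, EFJ, EGJ, EGL, FJM

giving chain groups C_0 ≅ Z^9, C_1 ≅ Z^27, C_2 ≅ Z^18.

The boundary map ∂_1: C_1 → C_0 maps an edge to its endpoints' difference, ∂[p,q] = q − p.
As a 9×27 matrix over Z this has rank 8, with invariant factors (1,1,1,1,1,1,1,1).

The boundary map ∂_2: C_2 → C_1 acts by ∂[p,q,r] = [q,r] − [p,r] + [p,q]. For instance
  ∂BEF = EF − BF + BE,
  ∂FJM = JM − FM + FJ.
The resulting 27×18 matrix has rank 18, and its Smith normal form has invariant factors (1,1,1,1,1,1,1,1,1,1,1,1,1,1,1,1,1,2).

From H_k ≅ ker(∂_k) / im(∂_{k+1}) we obtain:

  H_2: rank ker ∂_2 − rank ∂_3 = (18 − 18) − 0 = 0, and there is no ∂_3, so H_2 ≅ 0.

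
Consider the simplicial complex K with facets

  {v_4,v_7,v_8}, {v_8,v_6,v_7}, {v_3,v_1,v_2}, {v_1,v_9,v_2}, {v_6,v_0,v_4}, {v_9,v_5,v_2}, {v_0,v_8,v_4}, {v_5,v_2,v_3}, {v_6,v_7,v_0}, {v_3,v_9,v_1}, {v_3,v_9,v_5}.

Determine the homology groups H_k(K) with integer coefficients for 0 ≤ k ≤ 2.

H_0 ≅ Z^2,  H_1 ≅ Z,  H_2 ≅ Z.

Fix the vertex order v_0 < v_1 < v_2 < v_3 < v_4 < v_5 < v_6 < v_7 < v_8 < v_9 and write every simplex with vertices in increasing order. Then dim K = 2 and the simplices of K are:

  0-simplices (10): [v_0], [v_1], [v_2], [v_3], [v_4], [v_5], [v_6], [v_7], [v_8], [v_9]
  1-simplices (19): (19 of them)
  2-simplices (11): (11 of them)

Hence C_0 ≅ Z^10, C_1 ≅ Z^19, C_2 ≅ Z^11.

The boundary map ∂_1: C_1 → C_0 maps an edge to its endpoints' difference, ∂[p,q] = q − p. For instance
  ∂[v_4,v_7] = [v_7] − [v_4].
The 10×19 boundary matrix has rank 8 and Smith normal form diag(1,1,1,1,1,1,1,1).

Boundary ∂_2: C_2 → C_1 acts by ∂[p,q,r] = [q,r] − [p,r] + [p,q]. For instance
  ∂[v_3,v_5,v_9] = [v_5,v_9] − [v_3,v_9] + [v_3,v_5],
  ∂[v_0,v_4,v_8] = [v_4,v_8] − [v_0,v_8] + [v_0,v_4].
This gives a 19×11 integer matrix of rank 10; reducing to Smith normal form yields diagonal entries (1,1,1,1,1,1,1,1,1,1).

From H_k ≅ ker(∂_k) / im(∂_{k+1}) we obtain:

  H_0: rank C_0 − rank ∂_1 = 10 − 8 = 2, and the invariant factors of ∂_1 are all 1, so H_0 ≅ Z^2.
  H_1: rank ker ∂_1 − rank ∂_2 = (19 − 8) − 10 = 1, and the invariant factors of ∂_2 are all 1, so H_1 ≅ Z.
  H_2: rank ker ∂_2 − rank ∂_3 = (11 − 10) − 0 = 1, and there is no ∂_3, so H_2 ≅ Z.

(K is a triangulation of the disjoint union of the Möbius band and the 2-sphere S^2.)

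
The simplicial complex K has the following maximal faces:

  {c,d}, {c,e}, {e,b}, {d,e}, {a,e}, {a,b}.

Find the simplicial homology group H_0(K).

Order the vertices as a < b < c < d < e. Listing each simplex with vertices in this order, K has dimension 1 with simplices:

  0-simplices (5): a, b, c, d, e
  1-simplices (6): ab, ae, be, cd, ce, de

giving chain groups C_0 ≅ Z^5, C_1 ≅ Z^6.

Boundary ∂_1: C_1 → C_0 maps an edge to its endpoints' difference, ∂[p,q] = q − p. For instance
  ∂ab = b − a.
The resulting 5×6 matrix has rank 4, and its Smith normal form has invariant factors (1,1,1,1).

Now H_k = ker ∂_k / im ∂_{k+1}, so:

  H_0: rank C_0 − rank ∂_1 = 5 − 4 = 1, and the invariant factors of ∂_1 are all 1, so H_0 ≅ Z.

(K is a triangulation of a wedge of 2 circles.)

H_0 ≅ Z.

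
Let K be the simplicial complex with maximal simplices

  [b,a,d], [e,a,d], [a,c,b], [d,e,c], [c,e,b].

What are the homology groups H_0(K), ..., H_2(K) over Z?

H_0 ≅ Z,  H_1 ≅ Z,  H_2 = 0.

Fix the vertex order a < b < c < d < e and write every simplex with vertices in increasing order. Then dim K = 2 and the simplices of K are:

  0-simplices (5): a, b, c, d, e
  1-simplices (10): ab, ac, ad, ae, bc, bd, be, cd, ce, de
  2-simplices (5): abc, abd, ade, bce, cde

Hence C_0 ≅ Z^5, C_1 ≅ Z^10, C_2 ≅ Z^5.

The boundary map ∂_1: C_1 → C_0 maps an edge to its endpoints' difference, ∂[p,q] = q − p. For instance
  ∂ab = b − a.
The resulting 5×10 matrix has rank 4, and its Smith normal form has invariant factors (1,1,1,1).

The boundary map ∂_2: C_2 → C_1 acts by ∂[p,q,r] = [q,r] − [p,r] + [p,q]. For instance
  ∂ade = de − ae + ad,
  ∂abc = bc − ac + ab.
As a 10×5 matrix over Z this has rank 5, with invariant factors (1,1,1,1,1).

From H_k ≅ ker(∂_k) / im(∂_{k+1}) we obtain:

  H_0: rank C_0 − rank ∂_1 = 5 − 4 = 1, and the invariant factors of ∂_1 are all 1, so H_0 = Z.
  H_1: rank ker ∂_1 − rank ∂_2 = (10 − 4) − 5 = 1, and the invariant factors of ∂_2 are all 1, so H_1 = Z.
  H_2: rank ker ∂_2 − rank ∂_3 = (5 − 5) − 0 = 0, and there is no ∂_3, so H_2 = 0.

As a check, the Euler characteristic is 5 − 10 + 5 = 0, which agrees with 1 − 1 + 0 = 0.
(K is a triangulation of the Möbius band.)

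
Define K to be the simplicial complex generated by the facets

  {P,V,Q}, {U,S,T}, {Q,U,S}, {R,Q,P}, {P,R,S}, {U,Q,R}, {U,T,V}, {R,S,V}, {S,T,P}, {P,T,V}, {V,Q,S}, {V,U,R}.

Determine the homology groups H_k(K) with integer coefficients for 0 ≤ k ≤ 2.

We work with the vertex ordering P < Q < R < S < T < U < V. The simplices of K, each written with vertices in increasing order, are:

  0-simplices (7): P, Q, R, S, T, U, V
  1-simplices (18): PQ, PR, PS, PT, PV, QR, QS, QU, QV, RS, RU, RV, ST, SU, SV, TU, TV, UV
  2-simplices (12): PQR, PQV, PRS, PST, PTV, QRU, QSU, QSV, RSV, RUV, STU, TUV

so the chain groups are C_0 ≅ Z^7, C_1 ≅ Z^18, C_2 ≅ Z^12.

The boundary map ∂_1: C_1 → C_0 is given by ∂[p,q] = [q] − [p]. For instance
  ∂PS = S − P.
This gives a 7×18 integer matrix of rank 6; reducing to Smith normal form yields diagonal entries (1,1,1,1,1,1).

The boundary map ∂_2: C_2 → C_1 maps a triangle to the signed sum of its edges. For instance
  ∂PTV = TV − PV + PT,
  ∂PQR = QR − PR + PQ.
As a 18×12 matrix over Z this has rank 12, with invariant factors (1,1,1,1,1,1,1,1,1,1,1,2).

Now H_k = ker ∂_k / im ∂_{k+1}, so:

  H_0: rank C_0 − rank ∂_1 = 7 − 6 = 1, and the invariant factors of ∂_1 are all 1, so H_0 ≅ Z.
  H_1: rank ker ∂_1 − rank ∂_2 = (18 − 6) − 12 = 0, and ∂_2 has invariant factor 2 > 1, so H_1 ≅ Z_2.
  H_2: rank ker ∂_2 − rank ∂_3 = (12 − 12) − 0 = 0, and there is no ∂_3, so H_2 ≅ 0.

H_0 ≅ Z,  H_1 ≅ Z_2,  H_2 = 0.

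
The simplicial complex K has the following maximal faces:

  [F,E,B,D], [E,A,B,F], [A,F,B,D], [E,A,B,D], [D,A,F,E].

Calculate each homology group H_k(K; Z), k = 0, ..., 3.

Take the total order A < B < D < E < F on the vertex set. Then K (dimension 3) consists of the simplices:

  0-simplices (5): A, B, D, E, F
  1-simplices (10): AB, AD, AE, AF, BD, BE, BF, DE, DF, EF
  2-simplices (10): ABD, ABE, ABF, ADE, ADF, AEF, BDE, BDF, BEF, DEF
  3-simplices (5): ABDE, ABDF, ABEF, ADEF, BDEF

so the chain groups are C_0 ≅ Z^5, C_1 ≅ Z^10, C_2 ≅ Z^10, C_3 ≅ Z^5.

Boundary ∂_1: C_1 → C_0 maps an edge to its endpoints' difference, ∂[p,q] = q − p.
The resulting 5×10 matrix has rank 4, and its Smith normal form has invariant factors (1,1,1,1).

Boundary ∂_2: C_2 → C_1 maps a triangle to the signed sum of its edges. For instance
  ∂BEF = EF − BF + BE,
  ∂ADF = DF − AF + AD.
The 10×10 boundary matrix has rank 6 and Smith normal form diag(1,1,1,1,1,1).

The boundary map ∂_3: C_3 → C_2 sends each 3-simplex σ to the alternating sum Σ_i (−1)^i (σ with its i-th vertex removed). For instance
  ∂ADEF = DEF − AEF + ADF − ADE,
  ∂ABDF = BDF − ADF + ABF − ABD.
As a 10×5 matrix over Z this has rank 4, with invariant factors (1,1,1,1).

Computing H_k = (kernel of ∂_k) / (image of ∂_{k+1}):

  H_0: rank C_0 − rank ∂_1 = 5 − 4 = 1, and the invariant factors of ∂_1 are all 1, so H_0 ≅ Z.
  H_1: rank ker ∂_1 − rank ∂_2 = (10 − 4) − 6 = 0, and the invariant factors of ∂_2 are all 1, so H_1 ≅ 0.
  H_2: rank ker ∂_2 − rank ∂_3 = (10 − 6) − 4 = 0, and the invariant factors of ∂_3 are all 1, so H_2 ≅ 0.
  H_3: rank ker ∂_3 − rank ∂_4 = (5 − 4) − 0 = 1, and there is no ∂_4, so H_3 ≅ Z.

As a check, the Euler characteristic is 5 − 10 + 10 − 5 = 0, which agrees with 1 − 0 + 0 − 1 = 0.

H_0 = Z,  H_1 = 0,  H_2 = 0,  H_3 = Z.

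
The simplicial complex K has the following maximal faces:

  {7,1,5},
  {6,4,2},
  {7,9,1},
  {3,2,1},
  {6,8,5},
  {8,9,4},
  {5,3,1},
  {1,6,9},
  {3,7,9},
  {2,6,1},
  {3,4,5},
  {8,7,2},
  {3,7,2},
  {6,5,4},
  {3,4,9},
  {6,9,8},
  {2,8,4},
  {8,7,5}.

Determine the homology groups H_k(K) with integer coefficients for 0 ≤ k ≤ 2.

H_0 ≅ Z,  H_1 ≅ Z ⊕ Z/2,  H_2 = 0.

Order the vertices as 1 < 2 < 3 < 4 < 5 < 6 < 7 < 8 < 9. Listing each simplex with vertices in this order, K has dimension 2 with simplices:

  0-simplices (9): [1], [2], [3], [4], [5], [6], [7], [8], [9]
  1-simplices (27): (27 of them)
  2-simplices (18): [1,2,3], [1,2,6], [1,3,5], [1,5,7], [1,6,9], [1,7,9], [2,3,7], [2,4,6], [2,4,8], [2,7,8], [3,4,5], [3,4,9], [3,7,9], [4,5,6], [4,8,9], [5,6,8], [5,7,8], [6,8,9]

Hence C_0 ≅ Z^9, C_1 ≅ Z^27, C_2 ≅ Z^18.

Boundary ∂_1: C_1 → C_0 is given by ∂[p,q] = [q] − [p]. For instance
  ∂[2,7] = [7] − [2].
The 9×27 boundary matrix has rank 8 and Smith normal form diag(1,1,1,1,1,1,1,1).

The boundary map ∂_2: C_2 → C_1 maps a triangle to the signed sum of its edges. For instance
  ∂[6,8,9] = [8,9] − [6,9] + [6,8],
  ∂[1,7,9] = [7,9] − [1,9] + [1,7].
As a 27×18 matrix over Z this has rank 18, with invariant factors (1,1,1,1,1,1,1,1,1,1,1,1,1,1,1,1,1,2).

From H_k ≅ ker(∂_k) / im(∂_{k+1}) we obtain:

  H_0: rank C_0 − rank ∂_1 = 9 − 8 = 1, and the invariant factors of ∂_1 are all 1, so H_0 ≅ Z.
  H_1: rank ker ∂_1 − rank ∂_2 = (27 − 8) − 18 = 1, and ∂_2 has invariant factor 2 > 1, so H_1 ≅ Z ⊕ Z/2.
  H_2: rank ker ∂_2 − rank ∂_3 = (18 − 18) − 0 = 0, and there is no ∂_3, so H_2 ≅ 0.

(K is a triangulation of the Klein bottle.)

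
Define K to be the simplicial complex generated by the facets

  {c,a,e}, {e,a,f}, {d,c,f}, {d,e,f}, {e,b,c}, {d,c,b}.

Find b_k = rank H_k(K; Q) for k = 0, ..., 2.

We work with the vertex ordering a < b < c < d < e < f. The simplices of K, each written with vertices in increasing order, are:

  0-simplices (6): a, b, c, d, e, f
  1-simplices (12): ac, ae, af, bc, bd, be, cd, ce, cf, de, df, ef
  2-simplices (6): ace, aef, bcd, bce, cdf, def

so the chain groups are C_0 ≅ Z^6, C_1 ≅ Z^12, C_2 ≅ Z^6.

The boundary map ∂_1: C_1 → C_0 maps an edge to its endpoints' difference, ∂[p,q] = q − p.
The 6×12 boundary matrix has rank 5 and Smith normal form diag(1,1,1,1,1).

The boundary map ∂_2: C_2 → C_1 acts by ∂[p,q,r] = [q,r] − [p,r] + [p,q]. For instance
  ∂def = ef − df + de,
  ∂bce = ce − be + bc.
The 12×6 boundary matrix has rank 6 and Smith normal form diag(1,1,1,1,1,1).

From H_k ≅ ker(∂_k) / im(∂_{k+1}) we obtain:

  H_0: rank C_0 − rank ∂_1 = 6 − 5 = 1, and the invariant factors of ∂_1 are all 1, so H_0 = Z.
  H_1: rank ker ∂_1 − rank ∂_2 = (12 − 5) − 6 = 1, and the invariant factors of ∂_2 are all 1, so H_1 = Z.
  H_2: rank ker ∂_2 − rank ∂_3 = (6 − 6) − 0 = 0, and there is no ∂_3, so H_2 = 0.

Hence the Betti numbers are b_0 = 1, b_1 = 1, b_2 = 0.

b_0 = 1, b_1 = 1, b_2 = 0.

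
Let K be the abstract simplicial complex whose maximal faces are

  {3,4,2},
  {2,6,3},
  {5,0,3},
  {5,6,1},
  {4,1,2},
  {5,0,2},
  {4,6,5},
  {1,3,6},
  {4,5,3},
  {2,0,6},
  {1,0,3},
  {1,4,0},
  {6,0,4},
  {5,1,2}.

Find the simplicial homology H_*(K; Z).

Order the vertices as 0 < 1 < 2 < 3 < 4 < 5 < 6. Listing each simplex with vertices in this order, K has dimension 2 with simplices:

  0-simplices (7): [0], [1], [2], [3], [4], [5], [6]
  1-simplices (21): [0,1], [0,2], [0,3], [0,4], [0,5], [0,6], [1,2], [1,3], [1,4], [1,5], [1,6], [2,3], [2,4], [2,5], [2,6], [3,4], [3,5], [3,6], [4,5], [4,6], [5,6]
  2-simplices (14): [0,1,3], [0,1,4], [0,2,5], [0,2,6], [0,3,5], [0,4,6], [1,2,4], [1,2,5], [1,3,6], [1,5,6], [2,3,4], [2,3,6], [3,4,5], [4,5,6]

giving chain groups C_0 ≅ Z^7, C_1 ≅ Z^21, C_2 ≅ Z^14.

Boundary ∂_1: C_1 → C_0 is given by ∂[p,q] = [q] − [p].
This gives a 7×21 integer matrix of rank 6; reducing to Smith normal form yields diagonal entries (1,1,1,1,1,1).

Boundary ∂_2: C_2 → C_1 acts by ∂[p,q,r] = [q,r] − [p,r] + [p,q]. For instance
  ∂[2,3,6] = [3,6] − [2,6] + [2,3],
  ∂[0,2,5] = [2,5] − [0,5] + [0,2].
The resulting 21×14 matrix has rank 13, and its Smith normal form has invariant factors (1,1,1,1,1,1,1,1,1,1,1,1,1).

Computing H_k = (kernel of ∂_k) / (image of ∂_{k+1}):

  H_0: rank C_0 − rank ∂_1 = 7 − 6 = 1, and the invariant factors of ∂_1 are all 1, so H_0 = Z.
  H_1: rank ker ∂_1 − rank ∂_2 = (21 − 6) − 13 = 2, and the invariant factors of ∂_2 are all 1, so H_1 = Z^2.
  H_2: rank ker ∂_2 − rank ∂_3 = (14 − 13) − 0 = 1, and there is no ∂_3, so H_2 = Z.

H_0 ≅ Z,  H_1 ≅ Z^2,  H_2 ≅ Z.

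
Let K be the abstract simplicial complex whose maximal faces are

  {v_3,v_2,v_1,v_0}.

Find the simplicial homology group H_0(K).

H_0 = Z.

Order the vertices as v_0 < v_1 < v_2 < v_3. Listing each simplex with vertices in this order, K has dimension 3 with simplices:

  0-simplices (4): [v_0], [v_1], [v_2], [v_3]
  1-simplices (6): [v_0,v_1], [v_0,v_2], [v_0,v_3], [v_1,v_2], [v_1,v_3], [v_2,v_3]
  2-simplices (4): [v_0,v_1,v_2], [v_0,v_1,v_3], [v_0,v_2,v_3], [v_1,v_2,v_3]
  3-simplices (1): [v_0,v_1,v_2,v_3]

Hence C_0 ≅ Z^4, C_1 ≅ Z^6, C_2 ≅ Z^4, C_3 ≅ Z^1.

The boundary map ∂_1: C_1 → C_0 maps an edge to its endpoints' difference, ∂[p,q] = q − p. For instance
  ∂[v_1,v_2] = [v_2] − [v_1].
The 4×6 boundary matrix has rank 3 and Smith normal form diag(1,1,1).

∂_2: C_2 → C_1 maps a triangle to the signed sum of its edges. For instance
  ∂[v_1,v_2,v_3] = [v_2,v_3] − [v_1,v_3] + [v_1,v_2],
  ∂[v_0,v_1,v_3] = [v_1,v_3] − [v_0,v_3] + [v_0,v_1].
As a 6×4 matrix over Z this has rank 3, with invariant factors (1,1,1).

Boundary ∂_3: C_3 → C_2 sends each 3-simplex σ to the alternating sum Σ_i (−1)^i (σ with its i-th vertex removed). For instance
  ∂[v_0,v_1,v_2,v_3] = [v_1,v_2,v_3] − [v_0,v_2,v_3] + [v_0,v_1,v_3] − [v_0,v_1,v_2].
The resulting 4×1 matrix has rank 1, and its Smith normal form has invariant factors (1).

Now H_k = ker ∂_k / im ∂_{k+1}, so:

  H_0: rank C_0 − rank ∂_1 = 4 − 3 = 1, and the invariant factors of ∂_1 are all 1, so H_0 = Z.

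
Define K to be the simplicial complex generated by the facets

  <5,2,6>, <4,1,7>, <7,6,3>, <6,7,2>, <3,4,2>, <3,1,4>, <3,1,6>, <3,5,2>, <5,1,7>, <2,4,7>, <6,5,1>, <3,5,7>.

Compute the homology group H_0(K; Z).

H_0 = Z.

K has 7 vertices, 18 edges, 12 triangles.
rank ∂_0 = 0, rank ∂_1 = 6 ⇒ b_0 = 7 − 0 − 6 = 1; all invariant factors of ∂_1 are 1 so no torsion. So H_0 = Z.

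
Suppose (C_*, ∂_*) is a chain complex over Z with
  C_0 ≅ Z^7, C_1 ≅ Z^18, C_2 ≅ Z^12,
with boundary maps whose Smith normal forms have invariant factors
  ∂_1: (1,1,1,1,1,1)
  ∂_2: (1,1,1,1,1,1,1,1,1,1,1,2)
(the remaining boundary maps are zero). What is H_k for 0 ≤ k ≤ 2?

H_0 ≅ Z,  H_1 ≅ Z/2,  H_2 = 0.

H_0: b_0 = 7 − 0 − 6 = 1; torsion from ∂_1 factors > 1: none. So H_0 ≅ Z.
H_1: b_1 = 18 − 6 − 12 = 0; torsion from ∂_2 factors > 1: [2]. So H_1 ≅ Z/2.
H_2: b_2 = 12 − 12 − 0 = 0; torsion from ∂_3 factors > 1: none. So H_2 ≅ 0.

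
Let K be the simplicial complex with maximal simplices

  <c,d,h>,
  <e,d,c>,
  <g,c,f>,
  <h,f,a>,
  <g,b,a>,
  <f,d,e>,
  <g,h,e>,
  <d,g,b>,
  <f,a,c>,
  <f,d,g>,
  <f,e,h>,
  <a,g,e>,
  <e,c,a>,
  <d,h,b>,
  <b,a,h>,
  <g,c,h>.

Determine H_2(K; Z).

H_2 = Z.

Fix the vertex order a < b < c < d < e < f < g < h and write every simplex with vertices in increasing order. Then dim K = 2 and the simplices of K are:

  0-simplices (8): a, b, c, d, e, f, g, h
  1-simplices (24): ab, ac, ae, af, ag, ah, bd, bg, bh, cd, ce, cf, cg, ch, de, df, dg, dh, ef, eg, eh, fg, fh, gh
  2-simplices (16): abg, abh, ace, acf, aeg, afh, bdg, bdh, cde, cdh, cfg, cgh, def, dfg, efh, egh

Hence C_0 ≅ Z^8, C_1 ≅ Z^24, C_2 ≅ Z^16.

The boundary map ∂_1: C_1 → C_0 maps an edge to its endpoints' difference, ∂[p,q] = q − p.
The resulting 8×24 matrix has rank 7, and its Smith normal form has invariant factors (1,1,1,1,1,1,1).

Boundary ∂_2: C_2 → C_1 acts by ∂[p,q,r] = [q,r] − [p,r] + [p,q]. For instance
  ∂cgh = gh − ch + cg,
  ∂efh = fh − eh + ef.
As a 24×16 matrix over Z this has rank 15, with invariant factors (1,1,1,1,1,1,1,1,1,1,1,1,1,1,1).

Reading off H_k = ker ∂_k / im ∂_{k+1}:

  H_2: rank ker ∂_2 − rank ∂_3 = (16 − 15) − 0 = 1, and there is no ∂_3, so H_2 ≅ Z.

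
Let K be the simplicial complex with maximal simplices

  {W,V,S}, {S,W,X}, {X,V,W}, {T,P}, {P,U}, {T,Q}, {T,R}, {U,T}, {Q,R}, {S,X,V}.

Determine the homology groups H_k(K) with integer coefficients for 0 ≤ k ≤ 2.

H_0 = Z^2,  H_1 = Z^2,  H_2 = Z.

Take the total order P < Q < R < S < T < U < V < W < X on the vertex set. Then K (dimension 2) consists of the simplices:

  0-simplices (9): P, Q, R, S, T, U, V, W, X
  1-simplices (12): PT, PU, QR, QT, RT, SV, SW, SX, TU, VW, VX, WX
  2-simplices (4): SVW, SVX, SWX, VWX

giving chain groups C_0 ≅ Z^9, C_1 ≅ Z^12, C_2 ≅ Z^4.

Boundary ∂_1: C_1 → C_0 sends each edge [p,q] (with p < q) to q − p. For instance
  ∂QR = R − Q.
The resulting 9×12 matrix has rank 7, and its Smith normal form has invariant factors (1,1,1,1,1,1,1).

∂_2: C_2 → C_1 maps a triangle to the signed sum of its edges. For instance
  ∂VWX = WX − VX + VW,
  ∂SWX = WX − SX + SW.
This gives a 12×4 integer matrix of rank 3; reducing to Smith normal form yields diagonal entries (1,1,1).

Computing H_k = (kernel of ∂_k) / (image of ∂_{k+1}):

  H_0: rank C_0 − rank ∂_1 = 9 − 7 = 2, and the invariant factors of ∂_1 are all 1, so H_0 = Z^2.
  H_1: rank ker ∂_1 − rank ∂_2 = (12 − 7) − 3 = 2, and the invariant factors of ∂_2 are all 1, so H_1 = Z^2.
  H_2: rank ker ∂_2 − rank ∂_3 = (4 − 3) − 0 = 1, and there is no ∂_3, so H_2 = Z.

(K is a triangulation of the disjoint union of the 2-sphere S^2 and a wedge of 2 circles.)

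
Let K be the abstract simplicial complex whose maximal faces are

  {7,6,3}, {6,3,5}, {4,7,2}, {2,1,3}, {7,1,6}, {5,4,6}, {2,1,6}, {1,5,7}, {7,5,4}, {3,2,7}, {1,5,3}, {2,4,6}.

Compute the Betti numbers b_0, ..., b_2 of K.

We work with the vertex ordering 1 < 2 < 3 < 4 < 5 < 6 < 7. The simplices of K, each written with vertices in increasing order, are:

  0-simplices (7): [1], [2], [3], [4], [5], [6], [7]
  1-simplices (18): [1,2], [1,3], [1,5], [1,6], [1,7], [2,3], [2,4], [2,6], [2,7], [3,5], [3,6], [3,7], [4,5], [4,6], [4,7], [5,6], [5,7], [6,7]
  2-simplices (12): [1,2,3], [1,2,6], [1,3,5], [1,5,7], [1,6,7], [2,3,7], [2,4,6], [2,4,7], [3,5,6], [3,6,7], [4,5,6], [4,5,7]

Hence C_0 ≅ Z^7, C_1 ≅ Z^18, C_2 ≅ Z^12.

Boundary ∂_1: C_1 → C_0 is given by ∂[p,q] = [q] − [p]. For instance
  ∂[2,4] = [4] − [2].
The resulting 7×18 matrix has rank 6, and its Smith normal form has invariant factors (1,1,1,1,1,1).

∂_2: C_2 → C_1 maps a triangle to the signed sum of its edges. For instance
  ∂[2,4,7] = [4,7] − [2,7] + [2,4],
  ∂[1,5,7] = [5,7] − [1,7] + [1,5].
This gives a 18×12 integer matrix of rank 12; reducing to Smith normal form yields diagonal entries (1,1,1,1,1,1,1,1,1,1,1,2).

Reading off H_k = ker ∂_k / im ∂_{k+1}:

  H_0: rank C_0 − rank ∂_1 = 7 − 6 = 1, and the invariant factors of ∂_1 are all 1, so H_0 = Z.
  H_1: rank ker ∂_1 − rank ∂_2 = (18 − 6) − 12 = 0, and ∂_2 has invariant factor 2 > 1, so H_1 = Z_2.
  H_2: rank ker ∂_2 − rank ∂_3 = (12 − 12) − 0 = 0, and there is no ∂_3, so H_2 = 0.

As a check, the Euler characteristic is 7 − 18 + 12 = 1, which agrees with 1 − 0 + 0 = 1.

Hence the Betti numbers are b_0 = 1, b_1 = 0, b_2 = 0.

b_0 = 1, b_1 = 0, b_2 = 0.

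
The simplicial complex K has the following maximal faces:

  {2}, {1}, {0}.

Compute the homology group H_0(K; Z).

H_0 = Z^3.

Fix the vertex order 0 < 1 < 2 and write every simplex with vertices in increasing order. Then dim K = 0 and the simplices of K are:

  0-simplices (3): [0], [1], [2]

so the chain groups are C_0 ≅ Z^3.

Computing H_k = (kernel of ∂_k) / (image of ∂_{k+1}):

  H_0: rank C_0 − rank ∂_1 = 3 − 0 = 3, and there is no ∂_1, so H_0 ≅ Z^3.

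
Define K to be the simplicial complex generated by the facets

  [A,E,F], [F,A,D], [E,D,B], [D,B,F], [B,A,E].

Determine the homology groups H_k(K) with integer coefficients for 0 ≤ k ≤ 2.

H_0 = Z,  H_1 = Z,  H_2 = 0.

Fix the vertex order A < B < D < E < F and write every simplex with vertices in increasing order. Then dim K = 2 and the simplices of K are:

  0-simplices (5): A, B, D, E, F
  1-simplices (10): AB, AD, AE, AF, BD, BE, BF, DE, DF, EF
  2-simplices (5): ABE, ADF, AEF, BDE, BDF

so the chain groups are C_0 ≅ Z^5, C_1 ≅ Z^10, C_2 ≅ Z^5.

∂_1: C_1 → C_0 is given by ∂[p,q] = [q] − [p].
The 5×10 boundary matrix has rank 4 and Smith normal form diag(1,1,1,1).

Boundary ∂_2: C_2 → C_1 sends each 2-simplex [p,q,r] to [q,r] − [p,r] + [p,q]. For instance
  ∂AEF = EF − AF + AE,
  ∂BDF = DF − BF + BD.
This gives a 10×5 integer matrix of rank 5; reducing to Smith normal form yields diagonal entries (1,1,1,1,1).

Now H_k = ker ∂_k / im ∂_{k+1}, so:

  H_0: rank C_0 − rank ∂_1 = 5 − 4 = 1, and the invariant factors of ∂_1 are all 1, so H_0 ≅ Z.
  H_1: rank ker ∂_1 − rank ∂_2 = (10 − 4) − 5 = 1, and the invariant factors of ∂_2 are all 1, so H_1 ≅ Z.
  H_2: rank ker ∂_2 − rank ∂_3 = (5 − 5) − 0 = 0, and there is no ∂_3, so H_2 ≅ 0.

As a check, the Euler characteristic is 5 − 10 + 5 = 0, which agrees with 1 − 1 + 0 = 0.
(K is a triangulation of the Möbius band.)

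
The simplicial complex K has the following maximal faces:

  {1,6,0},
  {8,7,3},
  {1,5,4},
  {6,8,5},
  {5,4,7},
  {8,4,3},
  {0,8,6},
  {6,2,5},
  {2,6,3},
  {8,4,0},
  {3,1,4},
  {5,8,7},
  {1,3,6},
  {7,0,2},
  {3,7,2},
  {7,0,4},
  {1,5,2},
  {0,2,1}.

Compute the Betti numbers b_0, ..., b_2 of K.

b_0 = 1, b_1 = 1, b_2 = 0.

Order the vertices as 0 < 1 < 2 < 3 < 4 < 5 < 6 < 7 < 8. Listing each simplex with vertices in this order, K has dimension 2 with simplices:

  0-simplices (9): [0], [1], [2], [3], [4], [5], [6], [7], [8]
  1-simplices (27): (27 of them)
  2-simplices (18): [0,1,2], [0,1,6], [0,2,7], [0,4,7], [0,4,8], [0,6,8], [1,2,5], [1,3,4], [1,3,6], [1,4,5], [2,3,6], [2,3,7], [2,5,6], [3,4,8], [3,7,8], [4,5,7], [5,6,8], [5,7,8]

giving chain groups C_0 ≅ Z^9, C_1 ≅ Z^27, C_2 ≅ Z^18.

∂_1: C_1 → C_0 sends each edge [p,q] (with p < q) to q − p. For instance
  ∂[1,4] = [4] − [1].
As a 9×27 matrix over Z this has rank 8, with invariant factors (1,1,1,1,1,1,1,1).

∂_2: C_2 → C_1 maps a triangle to the signed sum of its edges. For instance
  ∂[2,3,7] = [3,7] − [2,7] + [2,3],
  ∂[1,3,6] = [3,6] − [1,6] + [1,3].
The resulting 27×18 matrix has rank 18, and its Smith normal form has invariant factors (1,1,1,1,1,1,1,1,1,1,1,1,1,1,1,1,1,2).

Now H_k = ker ∂_k / im ∂_{k+1}, so:

  H_0: rank C_0 − rank ∂_1 = 9 − 8 = 1, and the invariant factors of ∂_1 are all 1, so H_0 = Z.
  H_1: rank ker ∂_1 − rank ∂_2 = (27 − 8) − 18 = 1, and ∂_2 has invariant factor 2 > 1, so H_1 = Z ⊕ Z_2.
  H_2: rank ker ∂_2 − rank ∂_3 = (18 − 18) − 0 = 0, and there is no ∂_3, so H_2 = 0.

Hence the Betti numbers are b_0 = 1, b_1 = 1, b_2 = 0.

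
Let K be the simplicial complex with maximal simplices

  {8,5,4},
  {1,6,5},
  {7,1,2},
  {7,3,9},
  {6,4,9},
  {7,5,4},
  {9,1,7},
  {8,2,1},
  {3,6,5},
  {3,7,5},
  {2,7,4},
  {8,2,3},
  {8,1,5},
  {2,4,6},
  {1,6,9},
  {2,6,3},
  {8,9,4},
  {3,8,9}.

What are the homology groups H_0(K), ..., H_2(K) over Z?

H_0 = Z,  H_1 = Z^2,  H_2 = Z.

Take the total order 1 < 2 < 3 < 4 < 5 < 6 < 7 < 8 < 9 on the vertex set. Then K (dimension 2) consists of the simplices:

  0-simplices (9): [1], [2], [3], [4], [5], [6], [7], [8], [9]
  1-simplices (27): (27 of them)
  2-simplices (18): [1,2,7], [1,2,8], [1,5,6], [1,5,8], [1,6,9], [1,7,9], [2,3,6], [2,3,8], [2,4,6], [2,4,7], [3,5,6], [3,5,7], [3,7,9], [3,8,9], [4,5,7], [4,5,8], [4,6,9], [4,8,9]

Hence C_0 ≅ Z^9, C_1 ≅ Z^27, C_2 ≅ Z^18.

∂_1: C_1 → C_0 maps an edge to its endpoints' difference, ∂[p,q] = q − p.
This gives a 9×27 integer matrix of rank 8; reducing to Smith normal form yields diagonal entries (1,1,1,1,1,1,1,1).

The boundary map ∂_2: C_2 → C_1 maps a triangle to the signed sum of its edges. For instance
  ∂[1,6,9] = [6,9] − [1,9] + [1,6],
  ∂[4,6,9] = [6,9] − [4,9] + [4,6].
The resulting 27×18 matrix has rank 17, and its Smith normal form has invariant factors (1,1,1,1,1,1,1,1,1,1,1,1,1,1,1,1,1).

Computing H_k = (kernel of ∂_k) / (image of ∂_{k+1}):

  H_0: rank C_0 − rank ∂_1 = 9 − 8 = 1, and the invariant factors of ∂_1 are all 1, so H_0 = Z.
  H_1: rank ker ∂_1 − rank ∂_2 = (27 − 8) − 17 = 2, and the invariant factors of ∂_2 are all 1, so H_1 = Z^2.
  H_2: rank ker ∂_2 − rank ∂_3 = (18 − 17) − 0 = 1, and there is no ∂_3, so H_2 = Z.

(K is a triangulation of the torus T^2.)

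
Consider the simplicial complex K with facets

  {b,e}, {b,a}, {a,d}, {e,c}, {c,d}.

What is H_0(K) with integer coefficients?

H_0 = Z.

Order the vertices as a < b < c < d < e. Listing each simplex with vertices in this order, K has dimension 1 with simplices:

  0-simplices (5): a, b, c, d, e
  1-simplices (5): ab, ad, be, cd, ce

giving chain groups C_0 ≅ Z^5, C_1 ≅ Z^5.

The boundary map ∂_1: C_1 → C_0 is given by ∂[p,q] = [q] − [p].
This gives a 5×5 integer matrix of rank 4; reducing to Smith normal form yields diagonal entries (1,1,1,1).

Now H_k = ker ∂_k / im ∂_{k+1}, so:

  H_0: rank C_0 − rank ∂_1 = 5 − 4 = 1, and the invariant factors of ∂_1 are all 1, so H_0 ≅ Z.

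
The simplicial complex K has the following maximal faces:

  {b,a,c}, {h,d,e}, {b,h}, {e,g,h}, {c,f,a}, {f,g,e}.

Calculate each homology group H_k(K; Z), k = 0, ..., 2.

K has 8 vertices, 13 edges, 5 triangles.
rank ∂_0 = 0, rank ∂_1 = 7 ⇒ b_0 = 8 − 0 − 7 = 1; all invariant factors of ∂_1 are 1 so no torsion. So H_0 = Z.
rank ∂_1 = 7, rank ∂_2 = 5 ⇒ b_1 = 13 − 7 − 5 = 1; all invariant factors of ∂_2 are 1 so no torsion. So H_1 = Z.
rank ∂_2 = 5, rank ∂_3 = 0 ⇒ b_2 = 5 − 5 − 0 = 0. So H_2 = 0.

H_0 ≅ Z,  H_1 ≅ Z,  H_2 = 0.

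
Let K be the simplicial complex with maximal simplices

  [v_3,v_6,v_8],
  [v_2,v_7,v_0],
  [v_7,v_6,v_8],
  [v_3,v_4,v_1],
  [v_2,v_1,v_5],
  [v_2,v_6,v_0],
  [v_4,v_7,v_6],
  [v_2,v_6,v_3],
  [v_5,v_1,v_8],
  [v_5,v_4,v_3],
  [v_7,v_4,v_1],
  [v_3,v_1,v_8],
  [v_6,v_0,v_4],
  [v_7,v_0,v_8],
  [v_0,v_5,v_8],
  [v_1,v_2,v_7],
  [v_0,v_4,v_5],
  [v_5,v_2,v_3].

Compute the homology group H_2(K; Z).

Take the total order v_0 < v_1 < v_2 < v_3 < v_4 < v_5 < v_6 < v_7 < v_8 on the vertex set. Then K (dimension 2) consists of the simplices:

  0-simplices (9): [v_0], [v_1], [v_2], [v_3], [v_4], [v_5], [v_6], [v_7], [v_8]
  1-simplices (27): (27 of them)
  2-simplices (18): (18 of them)

giving chain groups C_0 ≅ Z^9, C_1 ≅ Z^27, C_2 ≅ Z^18.

The boundary map ∂_1: C_1 → C_0 is given by ∂[p,q] = [q] − [p]. For instance
  ∂[v_3,v_5] = [v_5] − [v_3].
This gives a 9×27 integer matrix of rank 8; reducing to Smith normal form yields diagonal entries (1,1,1,1,1,1,1,1).

The boundary map ∂_2: C_2 → C_1 sends each 2-simplex [p,q,r] to [q,r] − [p,r] + [p,q]. For instance
  ∂[v_1,v_2,v_7] = [v_2,v_7] − [v_1,v_7] + [v_1,v_2],
  ∂[v_0,v_7,v_8] = [v_7,v_8] − [v_0,v_8] + [v_0,v_7].
This gives a 27×18 integer matrix of rank 18; reducing to Smith normal form yields diagonal entries (1,1,1,1,1,1,1,1,1,1,1,1,1,1,1,1,1,2).

Now H_k = ker ∂_k / im ∂_{k+1}, so:

  H_2: rank ker ∂_2 − rank ∂_3 = (18 − 18) − 0 = 0, and there is no ∂_3, so H_2 = 0.

(K is a triangulation of the Klein bottle.)

H_2 ≅ 0.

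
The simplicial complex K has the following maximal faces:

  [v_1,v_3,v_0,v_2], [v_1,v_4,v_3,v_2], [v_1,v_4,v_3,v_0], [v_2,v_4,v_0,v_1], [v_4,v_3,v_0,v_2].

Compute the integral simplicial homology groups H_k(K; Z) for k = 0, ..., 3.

K has 5 vertices, 10 edges, 10 triangles, 5 3-simplices.
rank ∂_0 = 0, rank ∂_1 = 4 ⇒ b_0 = 5 − 0 − 4 = 1; all invariant factors of ∂_1 are 1 so no torsion. So H_0 = Z.
rank ∂_1 = 4, rank ∂_2 = 6 ⇒ b_1 = 10 − 4 − 6 = 0; all invariant factors of ∂_2 are 1 so no torsion. So H_1 = 0.
rank ∂_2 = 6, rank ∂_3 = 4 ⇒ b_2 = 10 − 6 − 4 = 0; all invariant factors of ∂_3 are 1 so no torsion. So H_2 = 0.
rank ∂_3 = 4, rank ∂_4 = 0 ⇒ b_3 = 5 − 4 − 0 = 1. So H_3 = Z.

H_0 ≅ Z,  H_1 = 0,  H_2 = 0,  H_3 ≅ Z.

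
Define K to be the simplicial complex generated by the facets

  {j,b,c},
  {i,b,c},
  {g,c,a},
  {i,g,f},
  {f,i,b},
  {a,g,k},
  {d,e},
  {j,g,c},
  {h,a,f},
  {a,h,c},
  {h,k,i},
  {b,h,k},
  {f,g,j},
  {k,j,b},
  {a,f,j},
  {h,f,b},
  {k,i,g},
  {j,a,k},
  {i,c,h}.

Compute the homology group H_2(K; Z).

Fix the vertex order a < b < c < d < e < f < g < h < i < j < k and write every simplex with vertices in increasing order. Then dim K = 2 and the simplices of K are:

  0-simplices (11): a, b, c, d, e, f, g, h, i, j, k
  1-simplices (28): ac, af, ag, ah, aj, ak, bc, bf, bh, bi, bj, bk, cg, ch, ci, cj, de, fg, fh, fi, fj, gi, gj, gk, hi, hk, ik, jk
  2-simplices (18): acg, ach, afh, afj, agk, ajk, bci, bcj, bfh, bfi, bhk, bjk, cgj, chi, fgi, fgj, gik, hik

Hence C_0 ≅ Z^11, C_1 ≅ Z^28, C_2 ≅ Z^18.

∂_1: C_1 → C_0 maps an edge to its endpoints' difference, ∂[p,q] = q − p.
The resulting 11×28 matrix has rank 9, and its Smith normal form has invariant factors (1,1,1,1,1,1,1,1,1).

The boundary map ∂_2: C_2 → C_1 acts by ∂[p,q,r] = [q,r] − [p,r] + [p,q]. For instance
  ∂fgi = gi − fi + fg,
  ∂bfh = fh − bh + bf.
As a 28×18 matrix over Z this has rank 18, with invariant factors (1,1,1,1,1,1,1,1,1,1,1,1,1,1,1,1,1,2).

Now H_k = ker ∂_k / im ∂_{k+1}, so:

  H_2: rank ker ∂_2 − rank ∂_3 = (18 − 18) − 0 = 0, and there is no ∂_3, so H_2 ≅ 0.

H_2 = 0.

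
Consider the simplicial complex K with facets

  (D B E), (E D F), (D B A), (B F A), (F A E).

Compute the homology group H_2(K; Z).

Fix the vertex order A < B < D < E < F and write every simplex with vertices in increasing order. Then dim K = 2 and the simplices of K are:

  0-simplices (5): A, B, D, E, F
  1-simplices (10): AB, AD, AE, AF, BD, BE, BF, DE, DF, EF
  2-simplices (5): ABD, ABF, AEF, BDE, DEF

giving chain groups C_0 ≅ Z^5, C_1 ≅ Z^10, C_2 ≅ Z^5.

Boundary ∂_1: C_1 → C_0 maps an edge to its endpoints' difference, ∂[p,q] = q − p. For instance
  ∂AF = F − A.
The resulting 5×10 matrix has rank 4, and its Smith normal form has invariant factors (1,1,1,1).

∂_2: C_2 → C_1 sends each 2-simplex [p,q,r] to [q,r] − [p,r] + [p,q]. For instance
  ∂AEF = EF − AF + AE,
  ∂BDE = DE − BE + BD.
This gives a 10×5 integer matrix of rank 5; reducing to Smith normal form yields diagonal entries (1,1,1,1,1).

Reading off H_k = ker ∂_k / im ∂_{k+1}:

  H_2: rank ker ∂_2 − rank ∂_3 = (5 − 5) − 0 = 0, and there is no ∂_3, so H_2 ≅ 0.

(K is a triangulation of the Möbius band.)

H_2 = 0.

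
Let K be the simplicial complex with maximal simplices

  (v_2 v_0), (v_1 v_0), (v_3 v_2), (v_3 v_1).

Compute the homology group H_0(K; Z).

We work with the vertex ordering v_0 < v_1 < v_2 < v_3. The simplices of K, each written with vertices in increasing order, are:

  0-simplices (4): [v_0], [v_1], [v_2], [v_3]
  1-simplices (4): [v_0,v_1], [v_0,v_2], [v_1,v_3], [v_2,v_3]

Hence C_0 ≅ Z^4, C_1 ≅ Z^4.

The boundary map ∂_1: C_1 → C_0 maps an edge to its endpoints' difference, ∂[p,q] = q − p. For instance
  ∂[v_0,v_1] = [v_1] − [v_0].
This gives a 4×4 integer matrix of rank 3; reducing to Smith normal form yields diagonal entries (1,1,1).

From H_k ≅ ker(∂_k) / im(∂_{k+1}) we obtain:

  H_0: rank C_0 − rank ∂_1 = 4 − 3 = 1, and the invariant factors of ∂_1 are all 1, so H_0 = Z.

H_0 ≅ Z.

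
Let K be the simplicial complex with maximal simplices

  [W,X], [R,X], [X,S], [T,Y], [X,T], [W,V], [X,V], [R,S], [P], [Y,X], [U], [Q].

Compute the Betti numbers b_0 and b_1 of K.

b_0 = 4, b_1 = 3.

Order the vertices as P < Q < R < S < T < U < V < W < X < Y. Listing each simplex with vertices in this order, K has dimension 1 with simplices:

  0-simplices (10): P, Q, R, S, T, U, V, W, X, Y
  1-simplices (9): RS, RX, SX, TX, TY, VW, VX, WX, XY

so the chain groups are C_0 ≅ Z^10, C_1 ≅ Z^9.

The boundary map ∂_1: C_1 → C_0 sends each edge [p,q] (with p < q) to q − p. For instance
  ∂VX = X − V.
The resulting 10×9 matrix has rank 6, and its Smith normal form has invariant factors (1,1,1,1,1,1).

Reading off H_k = ker ∂_k / im ∂_{k+1}:

  H_0: rank C_0 − rank ∂_1 = 10 − 6 = 4, and the invariant factors of ∂_1 are all 1, so H_0 = Z^4.
  H_1: rank ker ∂_1 − rank ∂_2 = (9 − 6) − 0 = 3, and there is no ∂_2, so H_1 = Z^3.

As a check, the Euler characteristic is 10 − 9 = 1, which agrees with 4 − 3 = 1.
(K is a triangulation of the disjoint union of a set of 3 points and a wedge of 3 circles.)

Hence the Betti numbers are b_0 = 4, b_1 = 3.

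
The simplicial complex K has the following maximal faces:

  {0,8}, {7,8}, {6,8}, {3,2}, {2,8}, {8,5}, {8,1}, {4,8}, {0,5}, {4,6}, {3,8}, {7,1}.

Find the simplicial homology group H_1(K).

Fix the vertex order 0 < 1 < 2 < 3 < 4 < 5 < 6 < 7 < 8 and write every simplex with vertices in increasing order. Then dim K = 1 and the simplices of K are:

  0-simplices (9): [0], [1], [2], [3], [4], [5], [6], [7], [8]
  1-simplices (12): [0,5], [0,8], [1,7], [1,8], [2,3], [2,8], [3,8], [4,6], [4,8], [5,8], [6,8], [7,8]

giving chain groups C_0 ≅ Z^9, C_1 ≅ Z^12.

The boundary map ∂_1: C_1 → C_0 maps an edge to its endpoints' difference, ∂[p,q] = q − p.
The 9×12 boundary matrix has rank 8 and Smith normal form diag(1,1,1,1,1,1,1,1).

From H_k ≅ ker(∂_k) / im(∂_{k+1}) we obtain:

  H_1: rank ker ∂_1 − rank ∂_2 = (12 − 8) − 0 = 4, and there is no ∂_2, so H_1 = Z^4.

H_1 = Z^4.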